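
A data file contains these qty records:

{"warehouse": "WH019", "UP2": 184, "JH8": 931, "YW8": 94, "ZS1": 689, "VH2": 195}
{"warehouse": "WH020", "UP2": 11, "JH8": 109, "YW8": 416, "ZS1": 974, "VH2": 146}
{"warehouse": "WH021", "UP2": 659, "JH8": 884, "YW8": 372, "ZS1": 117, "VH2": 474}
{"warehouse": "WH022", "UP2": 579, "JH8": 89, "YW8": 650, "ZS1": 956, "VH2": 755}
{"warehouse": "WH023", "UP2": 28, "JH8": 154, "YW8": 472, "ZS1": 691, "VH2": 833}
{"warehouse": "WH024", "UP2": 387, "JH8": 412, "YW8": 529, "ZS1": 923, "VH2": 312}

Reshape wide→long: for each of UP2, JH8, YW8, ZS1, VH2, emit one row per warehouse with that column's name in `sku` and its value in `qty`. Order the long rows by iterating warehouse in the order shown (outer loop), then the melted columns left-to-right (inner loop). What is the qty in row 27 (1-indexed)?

30 rows total (6 × 5). Row 27: index ⌊(27-1)/5⌋ = 5 into warehouse → WH024; (27-1) mod 5 = 1 into the melted columns → JH8.
So row 27 is (WH024, JH8, 412); qty = 412.

412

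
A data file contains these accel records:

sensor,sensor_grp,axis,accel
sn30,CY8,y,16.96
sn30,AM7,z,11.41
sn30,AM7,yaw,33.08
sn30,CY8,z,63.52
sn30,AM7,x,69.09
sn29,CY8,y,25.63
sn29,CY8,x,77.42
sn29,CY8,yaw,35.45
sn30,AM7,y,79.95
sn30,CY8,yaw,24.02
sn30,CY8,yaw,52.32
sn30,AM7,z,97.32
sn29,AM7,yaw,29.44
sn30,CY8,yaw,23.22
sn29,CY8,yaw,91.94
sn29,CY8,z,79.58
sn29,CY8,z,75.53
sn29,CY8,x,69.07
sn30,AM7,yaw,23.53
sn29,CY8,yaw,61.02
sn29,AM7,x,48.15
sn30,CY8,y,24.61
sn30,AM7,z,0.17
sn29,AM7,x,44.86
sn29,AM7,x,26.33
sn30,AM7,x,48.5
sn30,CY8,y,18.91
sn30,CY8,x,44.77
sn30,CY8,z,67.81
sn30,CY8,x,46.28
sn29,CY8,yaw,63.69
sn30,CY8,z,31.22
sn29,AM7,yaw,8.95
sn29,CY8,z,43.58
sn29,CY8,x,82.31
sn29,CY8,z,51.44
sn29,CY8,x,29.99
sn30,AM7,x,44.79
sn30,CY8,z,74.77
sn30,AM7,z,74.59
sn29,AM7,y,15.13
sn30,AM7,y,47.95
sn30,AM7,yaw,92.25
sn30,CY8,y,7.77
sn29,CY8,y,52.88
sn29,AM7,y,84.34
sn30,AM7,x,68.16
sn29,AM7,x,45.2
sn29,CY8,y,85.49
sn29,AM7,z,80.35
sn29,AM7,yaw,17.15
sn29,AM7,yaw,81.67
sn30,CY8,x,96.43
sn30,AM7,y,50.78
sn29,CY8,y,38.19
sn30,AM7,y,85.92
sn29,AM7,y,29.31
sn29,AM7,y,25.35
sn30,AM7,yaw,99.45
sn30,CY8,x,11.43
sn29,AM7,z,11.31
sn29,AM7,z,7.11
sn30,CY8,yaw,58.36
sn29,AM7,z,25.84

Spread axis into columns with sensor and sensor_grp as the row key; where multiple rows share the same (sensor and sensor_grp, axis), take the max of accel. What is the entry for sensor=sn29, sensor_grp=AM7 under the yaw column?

81.67

Rows with sensor=sn29, sensor_grp=AM7 and axis=yaw: accel values are 29.44, 8.95, 17.15, 81.67.
max(29.44, 8.95, 17.15, 81.67) = 81.67.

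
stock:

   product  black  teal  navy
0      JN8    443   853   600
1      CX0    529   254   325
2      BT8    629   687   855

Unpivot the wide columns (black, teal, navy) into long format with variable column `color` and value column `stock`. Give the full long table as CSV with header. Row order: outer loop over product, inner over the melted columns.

product,color,stock
JN8,black,443
JN8,teal,853
JN8,navy,600
CX0,black,529
CX0,teal,254
CX0,navy,325
BT8,black,629
BT8,teal,687
BT8,navy,855

Each (product, column) pair becomes one row: 3 × 3 = 9 rows.
For example, (JN8, black) → stock=443.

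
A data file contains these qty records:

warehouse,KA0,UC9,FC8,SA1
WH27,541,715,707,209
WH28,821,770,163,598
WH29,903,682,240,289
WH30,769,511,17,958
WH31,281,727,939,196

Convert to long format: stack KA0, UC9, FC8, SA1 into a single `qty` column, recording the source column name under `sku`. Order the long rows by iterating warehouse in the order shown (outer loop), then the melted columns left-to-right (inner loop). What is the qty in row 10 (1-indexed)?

20 rows total (5 × 4). Row 10: index ⌊(10-1)/4⌋ = 2 into warehouse → WH29; (10-1) mod 4 = 1 into the melted columns → UC9.
So row 10 is (WH29, UC9, 682); qty = 682.

682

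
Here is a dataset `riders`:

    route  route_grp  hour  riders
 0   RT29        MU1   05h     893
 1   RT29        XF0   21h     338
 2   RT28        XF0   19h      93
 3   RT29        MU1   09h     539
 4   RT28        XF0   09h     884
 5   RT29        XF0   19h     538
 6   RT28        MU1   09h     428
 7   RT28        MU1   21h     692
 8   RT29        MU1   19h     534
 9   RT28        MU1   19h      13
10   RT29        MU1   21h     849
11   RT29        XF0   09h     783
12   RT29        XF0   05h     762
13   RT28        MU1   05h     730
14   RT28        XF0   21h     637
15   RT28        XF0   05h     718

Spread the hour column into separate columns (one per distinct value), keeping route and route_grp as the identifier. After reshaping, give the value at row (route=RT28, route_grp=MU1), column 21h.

692

Wide layout: rows indexed by route and route_grp, columns are the 4 distinct hour values (05h, 21h, 19h, 09h).
Cell (route=RT28, route_grp=MU1, hour=21h) draws from the long row where route=RT28, route_grp=MU1 and hour=21h, which has riders=692.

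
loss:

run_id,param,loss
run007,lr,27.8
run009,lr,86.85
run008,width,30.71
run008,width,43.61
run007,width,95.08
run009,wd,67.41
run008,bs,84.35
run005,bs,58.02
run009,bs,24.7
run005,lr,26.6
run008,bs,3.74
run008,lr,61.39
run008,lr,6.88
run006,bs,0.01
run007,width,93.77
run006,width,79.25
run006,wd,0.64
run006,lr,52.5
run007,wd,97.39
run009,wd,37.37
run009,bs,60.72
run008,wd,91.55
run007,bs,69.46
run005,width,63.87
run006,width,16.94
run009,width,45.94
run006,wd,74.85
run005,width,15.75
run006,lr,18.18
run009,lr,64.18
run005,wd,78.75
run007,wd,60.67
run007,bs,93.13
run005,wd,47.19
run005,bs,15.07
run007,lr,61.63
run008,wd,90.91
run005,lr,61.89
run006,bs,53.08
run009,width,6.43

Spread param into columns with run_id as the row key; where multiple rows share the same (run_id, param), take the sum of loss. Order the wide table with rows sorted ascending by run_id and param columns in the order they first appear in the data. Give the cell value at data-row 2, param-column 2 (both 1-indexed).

With rows sorted ascending by run_id, row 2 is run_id=run006. param columns in first-appearance order: lr, width, wd, bs; column 2 is width.
Long rows with run_id=run006, param=width: 79.25 + 16.94 = 96.19.

96.19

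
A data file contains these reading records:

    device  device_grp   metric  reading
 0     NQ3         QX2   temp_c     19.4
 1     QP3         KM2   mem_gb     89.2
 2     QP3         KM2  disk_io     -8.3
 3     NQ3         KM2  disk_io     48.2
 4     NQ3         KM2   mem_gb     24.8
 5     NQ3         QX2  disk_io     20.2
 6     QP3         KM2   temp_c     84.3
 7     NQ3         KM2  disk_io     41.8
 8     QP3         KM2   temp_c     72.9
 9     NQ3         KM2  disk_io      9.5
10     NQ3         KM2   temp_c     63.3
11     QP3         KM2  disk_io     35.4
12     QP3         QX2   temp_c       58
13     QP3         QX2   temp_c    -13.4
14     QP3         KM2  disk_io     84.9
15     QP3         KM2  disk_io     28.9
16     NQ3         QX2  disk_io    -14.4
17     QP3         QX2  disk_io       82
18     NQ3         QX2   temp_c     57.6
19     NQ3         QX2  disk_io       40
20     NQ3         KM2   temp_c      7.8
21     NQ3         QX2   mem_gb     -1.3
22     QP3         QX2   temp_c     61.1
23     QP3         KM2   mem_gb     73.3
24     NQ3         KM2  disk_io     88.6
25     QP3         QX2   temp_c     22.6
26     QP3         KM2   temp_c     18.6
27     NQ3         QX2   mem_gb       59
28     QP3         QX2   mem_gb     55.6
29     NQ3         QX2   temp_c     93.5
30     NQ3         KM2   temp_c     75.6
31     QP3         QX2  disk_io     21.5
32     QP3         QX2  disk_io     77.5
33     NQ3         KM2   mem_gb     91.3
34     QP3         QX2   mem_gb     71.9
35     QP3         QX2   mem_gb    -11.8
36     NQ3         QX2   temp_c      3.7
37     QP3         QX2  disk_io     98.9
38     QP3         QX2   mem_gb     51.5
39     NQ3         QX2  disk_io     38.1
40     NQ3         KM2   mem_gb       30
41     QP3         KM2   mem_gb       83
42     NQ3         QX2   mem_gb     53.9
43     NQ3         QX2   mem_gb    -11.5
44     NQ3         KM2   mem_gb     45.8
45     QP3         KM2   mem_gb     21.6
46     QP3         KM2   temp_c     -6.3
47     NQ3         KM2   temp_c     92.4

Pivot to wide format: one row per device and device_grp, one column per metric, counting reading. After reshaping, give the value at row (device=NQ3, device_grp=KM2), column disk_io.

4

Rows with device=NQ3, device_grp=KM2 and metric=disk_io: reading values are 48.2, 41.8, 9.5, 88.6.
4 rows match — count = 4.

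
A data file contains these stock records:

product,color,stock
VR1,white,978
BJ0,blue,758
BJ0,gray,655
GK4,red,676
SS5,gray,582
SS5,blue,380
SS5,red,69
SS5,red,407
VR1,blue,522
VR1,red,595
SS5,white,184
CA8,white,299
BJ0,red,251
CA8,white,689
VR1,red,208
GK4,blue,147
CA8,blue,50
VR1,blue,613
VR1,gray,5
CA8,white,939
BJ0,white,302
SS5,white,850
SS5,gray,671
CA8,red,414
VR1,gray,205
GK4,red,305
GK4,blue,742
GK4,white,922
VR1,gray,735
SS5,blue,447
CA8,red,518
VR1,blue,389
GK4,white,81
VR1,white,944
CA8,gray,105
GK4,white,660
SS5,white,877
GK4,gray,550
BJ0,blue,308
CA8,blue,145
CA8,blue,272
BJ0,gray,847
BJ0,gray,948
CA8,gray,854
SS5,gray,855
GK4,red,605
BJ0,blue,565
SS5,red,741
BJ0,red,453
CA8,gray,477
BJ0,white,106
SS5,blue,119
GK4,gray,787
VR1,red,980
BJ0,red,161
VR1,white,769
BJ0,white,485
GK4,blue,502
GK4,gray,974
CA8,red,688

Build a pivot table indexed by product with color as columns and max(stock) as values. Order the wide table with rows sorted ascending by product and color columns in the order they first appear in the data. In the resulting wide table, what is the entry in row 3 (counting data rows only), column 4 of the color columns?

676

With rows sorted ascending by product, row 3 is product=GK4. color columns in first-appearance order: white, blue, gray, red; column 4 is red.
Long rows with product=GK4, color=red: max(676, 305, 605) = 676.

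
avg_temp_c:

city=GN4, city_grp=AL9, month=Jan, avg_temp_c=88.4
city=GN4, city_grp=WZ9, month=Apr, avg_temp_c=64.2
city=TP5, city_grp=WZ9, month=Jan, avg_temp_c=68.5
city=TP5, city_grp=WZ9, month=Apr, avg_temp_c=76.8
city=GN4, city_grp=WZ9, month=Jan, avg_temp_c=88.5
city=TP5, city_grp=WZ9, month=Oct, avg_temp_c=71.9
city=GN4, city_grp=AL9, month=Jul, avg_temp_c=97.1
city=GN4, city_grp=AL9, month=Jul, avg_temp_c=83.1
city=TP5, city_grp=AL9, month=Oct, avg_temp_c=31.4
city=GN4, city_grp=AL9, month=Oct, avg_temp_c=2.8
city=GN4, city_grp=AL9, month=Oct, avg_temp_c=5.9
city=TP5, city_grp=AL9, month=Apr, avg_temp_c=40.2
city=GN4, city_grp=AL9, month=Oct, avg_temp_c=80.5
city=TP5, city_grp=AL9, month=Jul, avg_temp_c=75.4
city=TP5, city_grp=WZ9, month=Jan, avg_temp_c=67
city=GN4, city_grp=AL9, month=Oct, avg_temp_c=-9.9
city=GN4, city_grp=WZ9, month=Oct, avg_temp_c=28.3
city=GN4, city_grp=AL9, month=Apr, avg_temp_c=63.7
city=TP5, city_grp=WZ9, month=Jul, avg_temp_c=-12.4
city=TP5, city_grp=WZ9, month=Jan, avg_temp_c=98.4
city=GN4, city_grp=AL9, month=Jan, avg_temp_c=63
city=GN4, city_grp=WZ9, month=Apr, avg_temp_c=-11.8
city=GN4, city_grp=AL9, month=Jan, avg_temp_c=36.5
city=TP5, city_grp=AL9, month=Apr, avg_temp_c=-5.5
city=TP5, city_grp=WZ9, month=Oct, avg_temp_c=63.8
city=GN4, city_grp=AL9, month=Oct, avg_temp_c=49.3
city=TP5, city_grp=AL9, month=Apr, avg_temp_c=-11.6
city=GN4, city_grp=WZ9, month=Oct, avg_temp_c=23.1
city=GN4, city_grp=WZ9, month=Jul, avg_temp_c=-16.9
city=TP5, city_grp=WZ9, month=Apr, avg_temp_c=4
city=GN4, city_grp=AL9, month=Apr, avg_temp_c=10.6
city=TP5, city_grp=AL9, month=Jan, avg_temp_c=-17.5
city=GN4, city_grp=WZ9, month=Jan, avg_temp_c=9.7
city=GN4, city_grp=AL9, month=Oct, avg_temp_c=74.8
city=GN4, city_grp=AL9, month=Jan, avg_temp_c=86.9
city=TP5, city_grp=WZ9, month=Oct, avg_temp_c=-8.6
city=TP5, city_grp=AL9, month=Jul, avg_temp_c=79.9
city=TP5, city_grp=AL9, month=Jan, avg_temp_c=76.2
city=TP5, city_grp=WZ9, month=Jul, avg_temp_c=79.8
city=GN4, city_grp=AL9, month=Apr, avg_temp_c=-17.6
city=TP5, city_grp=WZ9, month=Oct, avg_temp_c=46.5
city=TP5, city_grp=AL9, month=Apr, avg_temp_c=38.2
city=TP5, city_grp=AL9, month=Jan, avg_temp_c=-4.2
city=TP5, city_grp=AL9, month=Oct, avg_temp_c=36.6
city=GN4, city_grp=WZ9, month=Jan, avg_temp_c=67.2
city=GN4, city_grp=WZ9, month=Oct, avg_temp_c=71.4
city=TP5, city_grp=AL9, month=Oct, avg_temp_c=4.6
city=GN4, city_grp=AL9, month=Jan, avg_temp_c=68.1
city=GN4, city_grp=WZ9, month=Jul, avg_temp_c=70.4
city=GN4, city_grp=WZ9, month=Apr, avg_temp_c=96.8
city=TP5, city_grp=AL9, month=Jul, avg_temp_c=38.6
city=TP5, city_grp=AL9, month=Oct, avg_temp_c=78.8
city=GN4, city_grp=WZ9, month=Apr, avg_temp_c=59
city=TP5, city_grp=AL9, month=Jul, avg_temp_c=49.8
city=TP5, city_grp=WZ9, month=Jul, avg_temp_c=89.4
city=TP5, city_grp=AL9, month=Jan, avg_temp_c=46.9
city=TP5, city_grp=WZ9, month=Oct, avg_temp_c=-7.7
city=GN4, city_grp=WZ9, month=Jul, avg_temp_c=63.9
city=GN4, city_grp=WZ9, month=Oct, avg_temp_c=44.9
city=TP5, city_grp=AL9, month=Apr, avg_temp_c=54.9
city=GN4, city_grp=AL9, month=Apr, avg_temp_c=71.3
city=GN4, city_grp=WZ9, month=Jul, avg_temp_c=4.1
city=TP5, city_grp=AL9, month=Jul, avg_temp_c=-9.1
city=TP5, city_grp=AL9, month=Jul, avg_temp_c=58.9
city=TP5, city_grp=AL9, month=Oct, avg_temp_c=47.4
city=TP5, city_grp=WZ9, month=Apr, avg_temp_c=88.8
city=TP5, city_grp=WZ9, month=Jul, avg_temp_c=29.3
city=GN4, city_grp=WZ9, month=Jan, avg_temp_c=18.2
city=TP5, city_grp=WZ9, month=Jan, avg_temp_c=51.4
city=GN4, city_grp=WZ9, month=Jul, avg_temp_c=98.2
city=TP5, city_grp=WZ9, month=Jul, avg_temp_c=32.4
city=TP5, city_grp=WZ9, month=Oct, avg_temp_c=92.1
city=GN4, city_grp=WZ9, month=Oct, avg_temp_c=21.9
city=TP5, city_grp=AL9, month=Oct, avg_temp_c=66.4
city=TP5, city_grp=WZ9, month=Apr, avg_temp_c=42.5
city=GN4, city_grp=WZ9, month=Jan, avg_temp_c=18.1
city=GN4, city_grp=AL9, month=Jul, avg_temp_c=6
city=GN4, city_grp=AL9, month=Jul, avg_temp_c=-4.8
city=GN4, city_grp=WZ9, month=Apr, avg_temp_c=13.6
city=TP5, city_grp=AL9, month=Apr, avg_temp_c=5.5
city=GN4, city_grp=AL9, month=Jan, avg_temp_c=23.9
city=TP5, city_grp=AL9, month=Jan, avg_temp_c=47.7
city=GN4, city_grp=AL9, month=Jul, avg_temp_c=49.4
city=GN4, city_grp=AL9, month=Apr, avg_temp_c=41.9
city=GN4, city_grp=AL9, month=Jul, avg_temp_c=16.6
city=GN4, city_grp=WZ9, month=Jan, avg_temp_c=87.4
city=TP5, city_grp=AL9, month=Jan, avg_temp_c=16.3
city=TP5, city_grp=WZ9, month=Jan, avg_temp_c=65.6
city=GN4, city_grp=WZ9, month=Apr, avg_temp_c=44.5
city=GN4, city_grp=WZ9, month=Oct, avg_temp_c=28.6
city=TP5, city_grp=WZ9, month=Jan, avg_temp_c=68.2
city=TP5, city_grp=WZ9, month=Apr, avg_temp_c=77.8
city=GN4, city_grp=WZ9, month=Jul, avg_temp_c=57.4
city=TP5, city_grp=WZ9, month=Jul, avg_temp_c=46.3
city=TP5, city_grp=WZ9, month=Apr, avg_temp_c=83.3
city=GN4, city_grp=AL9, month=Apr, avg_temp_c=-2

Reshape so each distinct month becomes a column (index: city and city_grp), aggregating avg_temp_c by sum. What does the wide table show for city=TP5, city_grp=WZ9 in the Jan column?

Rows with city=TP5, city_grp=WZ9 and month=Jan: avg_temp_c values are 68.5, 67, 98.4, 51.4, 65.6, 68.2.
68.5 + 67 + 98.4 + 51.4 + 65.6 + 68.2 = 419.1.

419.1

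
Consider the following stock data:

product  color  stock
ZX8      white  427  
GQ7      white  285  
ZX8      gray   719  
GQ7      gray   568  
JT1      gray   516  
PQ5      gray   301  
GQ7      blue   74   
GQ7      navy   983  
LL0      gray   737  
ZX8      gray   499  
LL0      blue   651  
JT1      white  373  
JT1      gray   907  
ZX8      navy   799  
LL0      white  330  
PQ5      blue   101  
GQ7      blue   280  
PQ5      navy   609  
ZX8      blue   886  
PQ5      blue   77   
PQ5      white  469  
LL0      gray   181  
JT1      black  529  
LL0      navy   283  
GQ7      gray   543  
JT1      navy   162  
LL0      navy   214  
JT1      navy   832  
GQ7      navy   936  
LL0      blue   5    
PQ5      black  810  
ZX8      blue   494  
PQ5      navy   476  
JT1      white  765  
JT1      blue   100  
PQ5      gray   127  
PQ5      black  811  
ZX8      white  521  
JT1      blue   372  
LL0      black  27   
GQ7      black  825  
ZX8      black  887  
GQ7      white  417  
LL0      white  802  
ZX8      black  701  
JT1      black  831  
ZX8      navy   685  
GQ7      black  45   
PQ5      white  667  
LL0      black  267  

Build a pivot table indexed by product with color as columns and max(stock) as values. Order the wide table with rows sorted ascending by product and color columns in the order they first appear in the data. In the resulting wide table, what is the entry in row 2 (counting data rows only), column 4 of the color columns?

832

With rows sorted ascending by product, row 2 is product=JT1. color columns in first-appearance order: white, gray, blue, navy, black; column 4 is navy.
Long rows with product=JT1, color=navy: max(162, 832) = 832.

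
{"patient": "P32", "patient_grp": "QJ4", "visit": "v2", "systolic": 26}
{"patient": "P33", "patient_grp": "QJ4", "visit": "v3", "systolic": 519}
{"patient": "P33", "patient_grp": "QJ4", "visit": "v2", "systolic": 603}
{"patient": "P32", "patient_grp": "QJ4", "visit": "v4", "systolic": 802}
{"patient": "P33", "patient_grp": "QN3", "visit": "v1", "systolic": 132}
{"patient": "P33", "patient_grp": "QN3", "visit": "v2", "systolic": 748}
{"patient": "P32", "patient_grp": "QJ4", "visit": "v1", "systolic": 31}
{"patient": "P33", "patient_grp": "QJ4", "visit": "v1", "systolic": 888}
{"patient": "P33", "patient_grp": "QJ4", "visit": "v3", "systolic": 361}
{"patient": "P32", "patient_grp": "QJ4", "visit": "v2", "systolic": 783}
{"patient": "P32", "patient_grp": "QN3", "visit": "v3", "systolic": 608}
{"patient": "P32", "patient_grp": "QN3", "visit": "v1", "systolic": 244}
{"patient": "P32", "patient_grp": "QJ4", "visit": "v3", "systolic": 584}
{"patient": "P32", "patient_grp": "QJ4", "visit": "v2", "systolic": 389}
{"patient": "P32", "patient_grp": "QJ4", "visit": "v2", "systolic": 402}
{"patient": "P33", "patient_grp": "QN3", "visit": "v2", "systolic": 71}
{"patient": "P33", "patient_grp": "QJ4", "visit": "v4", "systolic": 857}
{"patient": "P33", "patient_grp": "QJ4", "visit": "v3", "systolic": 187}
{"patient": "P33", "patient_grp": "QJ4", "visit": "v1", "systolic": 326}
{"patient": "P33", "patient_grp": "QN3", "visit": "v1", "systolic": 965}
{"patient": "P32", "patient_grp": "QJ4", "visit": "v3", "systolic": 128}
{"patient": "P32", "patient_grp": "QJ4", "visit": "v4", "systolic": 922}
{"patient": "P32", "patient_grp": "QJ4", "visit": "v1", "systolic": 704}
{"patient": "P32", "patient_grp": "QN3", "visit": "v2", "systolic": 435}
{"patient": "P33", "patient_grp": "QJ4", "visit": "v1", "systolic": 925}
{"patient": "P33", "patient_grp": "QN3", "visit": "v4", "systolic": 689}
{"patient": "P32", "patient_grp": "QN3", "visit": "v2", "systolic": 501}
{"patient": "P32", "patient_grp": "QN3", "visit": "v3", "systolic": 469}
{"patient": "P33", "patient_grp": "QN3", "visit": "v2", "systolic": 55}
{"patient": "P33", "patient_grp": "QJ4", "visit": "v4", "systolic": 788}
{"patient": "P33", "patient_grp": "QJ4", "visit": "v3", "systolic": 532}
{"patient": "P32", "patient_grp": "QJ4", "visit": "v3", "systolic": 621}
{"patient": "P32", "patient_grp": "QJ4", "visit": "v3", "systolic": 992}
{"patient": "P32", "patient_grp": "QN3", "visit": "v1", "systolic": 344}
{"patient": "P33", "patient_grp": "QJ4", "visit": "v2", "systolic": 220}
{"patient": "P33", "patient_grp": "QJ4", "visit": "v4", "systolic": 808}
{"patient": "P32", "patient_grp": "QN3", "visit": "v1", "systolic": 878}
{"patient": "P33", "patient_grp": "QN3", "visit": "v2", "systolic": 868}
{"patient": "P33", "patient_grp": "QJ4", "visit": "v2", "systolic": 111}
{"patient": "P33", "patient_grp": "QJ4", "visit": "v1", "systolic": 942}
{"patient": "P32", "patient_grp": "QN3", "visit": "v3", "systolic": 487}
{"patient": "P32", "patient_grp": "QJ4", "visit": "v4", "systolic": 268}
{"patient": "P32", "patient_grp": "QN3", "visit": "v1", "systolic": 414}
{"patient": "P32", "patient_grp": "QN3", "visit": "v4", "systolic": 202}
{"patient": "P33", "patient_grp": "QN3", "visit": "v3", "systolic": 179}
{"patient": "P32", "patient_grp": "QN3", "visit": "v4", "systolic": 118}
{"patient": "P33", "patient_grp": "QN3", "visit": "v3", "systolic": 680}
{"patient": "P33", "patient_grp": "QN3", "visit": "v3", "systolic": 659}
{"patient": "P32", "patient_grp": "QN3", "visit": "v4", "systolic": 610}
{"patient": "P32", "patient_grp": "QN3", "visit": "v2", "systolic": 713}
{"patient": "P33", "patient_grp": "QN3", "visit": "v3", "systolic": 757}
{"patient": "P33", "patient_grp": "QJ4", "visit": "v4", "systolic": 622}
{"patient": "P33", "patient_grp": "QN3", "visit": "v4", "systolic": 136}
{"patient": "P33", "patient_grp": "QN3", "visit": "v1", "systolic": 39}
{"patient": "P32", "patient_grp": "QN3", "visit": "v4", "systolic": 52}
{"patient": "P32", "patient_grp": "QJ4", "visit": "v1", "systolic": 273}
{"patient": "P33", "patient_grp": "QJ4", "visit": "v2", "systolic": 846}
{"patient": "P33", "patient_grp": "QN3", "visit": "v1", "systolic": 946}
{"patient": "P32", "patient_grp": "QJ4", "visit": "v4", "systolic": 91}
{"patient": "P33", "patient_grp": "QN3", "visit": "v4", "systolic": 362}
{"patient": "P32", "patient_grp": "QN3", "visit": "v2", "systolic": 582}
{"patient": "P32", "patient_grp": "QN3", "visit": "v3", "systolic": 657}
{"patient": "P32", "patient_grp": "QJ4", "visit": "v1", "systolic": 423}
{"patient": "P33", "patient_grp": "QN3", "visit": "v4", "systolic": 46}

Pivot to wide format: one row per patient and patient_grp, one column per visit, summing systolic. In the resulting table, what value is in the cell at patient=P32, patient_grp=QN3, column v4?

982

Rows with patient=P32, patient_grp=QN3 and visit=v4: systolic values are 202, 118, 610, 52.
202 + 118 + 610 + 52 = 982.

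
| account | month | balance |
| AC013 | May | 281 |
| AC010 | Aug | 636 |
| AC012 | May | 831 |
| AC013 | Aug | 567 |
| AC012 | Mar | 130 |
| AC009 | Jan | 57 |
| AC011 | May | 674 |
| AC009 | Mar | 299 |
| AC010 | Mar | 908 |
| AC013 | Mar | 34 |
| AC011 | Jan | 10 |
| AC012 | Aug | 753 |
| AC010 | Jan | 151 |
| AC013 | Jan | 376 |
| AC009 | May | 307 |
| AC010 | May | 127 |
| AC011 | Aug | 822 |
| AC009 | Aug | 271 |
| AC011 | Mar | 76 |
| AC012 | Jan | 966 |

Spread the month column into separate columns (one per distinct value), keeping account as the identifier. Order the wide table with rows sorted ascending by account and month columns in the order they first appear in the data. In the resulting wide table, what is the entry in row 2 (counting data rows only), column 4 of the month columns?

With rows sorted ascending by account, row 2 is account=AC010. month columns in first-appearance order: May, Aug, Mar, Jan; column 4 is Jan.
Long rows with account=AC010, month=Jan: balance = 151.

151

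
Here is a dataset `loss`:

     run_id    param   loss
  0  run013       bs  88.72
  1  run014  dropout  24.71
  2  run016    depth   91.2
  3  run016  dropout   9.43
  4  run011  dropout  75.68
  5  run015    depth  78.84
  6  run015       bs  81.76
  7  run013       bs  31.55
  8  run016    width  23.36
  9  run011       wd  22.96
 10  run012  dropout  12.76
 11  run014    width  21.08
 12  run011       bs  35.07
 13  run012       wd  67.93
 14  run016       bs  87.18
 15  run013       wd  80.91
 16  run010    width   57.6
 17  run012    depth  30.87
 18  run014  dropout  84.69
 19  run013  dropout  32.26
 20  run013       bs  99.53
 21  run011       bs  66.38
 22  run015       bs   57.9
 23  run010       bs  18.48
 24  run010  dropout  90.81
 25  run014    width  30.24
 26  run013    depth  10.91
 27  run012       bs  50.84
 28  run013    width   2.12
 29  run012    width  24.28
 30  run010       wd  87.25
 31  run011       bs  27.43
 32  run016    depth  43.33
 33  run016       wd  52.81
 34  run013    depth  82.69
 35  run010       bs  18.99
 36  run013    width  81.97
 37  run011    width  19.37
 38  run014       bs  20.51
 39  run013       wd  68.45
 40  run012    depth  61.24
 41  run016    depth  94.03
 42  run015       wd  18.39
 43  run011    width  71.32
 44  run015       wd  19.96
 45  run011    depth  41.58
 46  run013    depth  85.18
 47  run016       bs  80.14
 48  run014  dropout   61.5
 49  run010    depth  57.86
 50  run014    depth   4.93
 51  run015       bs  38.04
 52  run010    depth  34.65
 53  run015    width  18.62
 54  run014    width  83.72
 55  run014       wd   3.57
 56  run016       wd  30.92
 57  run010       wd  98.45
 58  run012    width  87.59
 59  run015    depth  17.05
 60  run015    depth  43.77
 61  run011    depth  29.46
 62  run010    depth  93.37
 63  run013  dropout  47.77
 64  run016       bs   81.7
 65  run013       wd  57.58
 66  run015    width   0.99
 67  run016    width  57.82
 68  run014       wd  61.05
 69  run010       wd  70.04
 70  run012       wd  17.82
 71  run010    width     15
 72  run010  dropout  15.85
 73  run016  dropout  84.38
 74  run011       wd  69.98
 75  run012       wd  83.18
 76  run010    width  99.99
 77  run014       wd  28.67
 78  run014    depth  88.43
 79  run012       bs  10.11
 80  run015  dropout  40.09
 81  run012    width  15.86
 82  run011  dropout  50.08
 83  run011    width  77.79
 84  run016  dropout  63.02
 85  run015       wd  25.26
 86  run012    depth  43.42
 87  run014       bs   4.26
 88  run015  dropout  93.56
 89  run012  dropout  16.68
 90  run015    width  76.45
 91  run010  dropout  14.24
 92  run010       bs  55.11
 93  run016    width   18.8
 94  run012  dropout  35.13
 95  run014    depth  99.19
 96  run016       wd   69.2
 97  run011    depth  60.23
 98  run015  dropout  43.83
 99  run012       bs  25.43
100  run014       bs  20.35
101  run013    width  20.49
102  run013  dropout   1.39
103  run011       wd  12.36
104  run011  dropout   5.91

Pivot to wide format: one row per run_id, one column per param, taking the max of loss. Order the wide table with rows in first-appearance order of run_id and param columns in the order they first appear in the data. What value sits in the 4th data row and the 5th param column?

69.98

With rows in first-appearance order of run_id, row 4 is run_id=run011. param columns in first-appearance order: bs, dropout, depth, width, wd; column 5 is wd.
Long rows with run_id=run011, param=wd: max(22.96, 69.98, 12.36) = 69.98.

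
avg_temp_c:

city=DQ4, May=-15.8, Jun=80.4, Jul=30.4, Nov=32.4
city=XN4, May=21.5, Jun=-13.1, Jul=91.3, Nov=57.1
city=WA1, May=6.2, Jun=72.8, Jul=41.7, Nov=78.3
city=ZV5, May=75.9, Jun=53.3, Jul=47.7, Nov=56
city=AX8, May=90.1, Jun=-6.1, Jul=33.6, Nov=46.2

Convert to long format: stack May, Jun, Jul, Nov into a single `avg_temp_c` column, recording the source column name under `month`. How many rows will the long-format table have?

5 city values × 4 melted columns = 20 rows.

20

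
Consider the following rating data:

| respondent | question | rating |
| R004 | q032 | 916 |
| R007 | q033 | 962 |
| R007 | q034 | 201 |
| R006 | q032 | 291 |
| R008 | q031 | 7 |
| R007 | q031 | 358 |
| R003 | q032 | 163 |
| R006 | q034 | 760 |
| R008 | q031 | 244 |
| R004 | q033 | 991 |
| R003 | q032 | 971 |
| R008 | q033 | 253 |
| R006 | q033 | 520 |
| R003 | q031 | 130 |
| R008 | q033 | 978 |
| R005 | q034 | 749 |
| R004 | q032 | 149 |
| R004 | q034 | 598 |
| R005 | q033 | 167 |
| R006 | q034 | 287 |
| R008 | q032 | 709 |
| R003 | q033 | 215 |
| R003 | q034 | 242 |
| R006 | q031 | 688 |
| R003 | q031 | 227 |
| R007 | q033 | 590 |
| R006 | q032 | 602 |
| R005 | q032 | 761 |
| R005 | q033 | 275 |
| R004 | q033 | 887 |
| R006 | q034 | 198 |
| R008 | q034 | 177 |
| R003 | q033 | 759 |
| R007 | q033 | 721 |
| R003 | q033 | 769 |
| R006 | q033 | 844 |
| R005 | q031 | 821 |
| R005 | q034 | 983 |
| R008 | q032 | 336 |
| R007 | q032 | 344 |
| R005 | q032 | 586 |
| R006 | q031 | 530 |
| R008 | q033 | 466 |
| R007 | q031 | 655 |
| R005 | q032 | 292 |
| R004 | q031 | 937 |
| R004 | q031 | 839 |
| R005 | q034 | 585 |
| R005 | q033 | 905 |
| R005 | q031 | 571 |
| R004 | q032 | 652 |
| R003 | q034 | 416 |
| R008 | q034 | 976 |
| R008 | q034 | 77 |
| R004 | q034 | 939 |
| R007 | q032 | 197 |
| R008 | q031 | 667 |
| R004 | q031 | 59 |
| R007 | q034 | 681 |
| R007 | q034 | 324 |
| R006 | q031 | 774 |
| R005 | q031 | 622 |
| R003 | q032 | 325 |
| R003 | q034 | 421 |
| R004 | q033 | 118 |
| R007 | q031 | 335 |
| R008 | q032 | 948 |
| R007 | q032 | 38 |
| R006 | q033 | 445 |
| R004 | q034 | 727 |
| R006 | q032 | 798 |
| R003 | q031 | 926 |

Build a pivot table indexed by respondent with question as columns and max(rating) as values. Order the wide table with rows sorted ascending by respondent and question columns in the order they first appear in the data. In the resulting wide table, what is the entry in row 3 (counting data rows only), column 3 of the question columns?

With rows sorted ascending by respondent, row 3 is respondent=R005. question columns in first-appearance order: q032, q033, q034, q031; column 3 is q034.
Long rows with respondent=R005, question=q034: max(749, 983, 585) = 983.

983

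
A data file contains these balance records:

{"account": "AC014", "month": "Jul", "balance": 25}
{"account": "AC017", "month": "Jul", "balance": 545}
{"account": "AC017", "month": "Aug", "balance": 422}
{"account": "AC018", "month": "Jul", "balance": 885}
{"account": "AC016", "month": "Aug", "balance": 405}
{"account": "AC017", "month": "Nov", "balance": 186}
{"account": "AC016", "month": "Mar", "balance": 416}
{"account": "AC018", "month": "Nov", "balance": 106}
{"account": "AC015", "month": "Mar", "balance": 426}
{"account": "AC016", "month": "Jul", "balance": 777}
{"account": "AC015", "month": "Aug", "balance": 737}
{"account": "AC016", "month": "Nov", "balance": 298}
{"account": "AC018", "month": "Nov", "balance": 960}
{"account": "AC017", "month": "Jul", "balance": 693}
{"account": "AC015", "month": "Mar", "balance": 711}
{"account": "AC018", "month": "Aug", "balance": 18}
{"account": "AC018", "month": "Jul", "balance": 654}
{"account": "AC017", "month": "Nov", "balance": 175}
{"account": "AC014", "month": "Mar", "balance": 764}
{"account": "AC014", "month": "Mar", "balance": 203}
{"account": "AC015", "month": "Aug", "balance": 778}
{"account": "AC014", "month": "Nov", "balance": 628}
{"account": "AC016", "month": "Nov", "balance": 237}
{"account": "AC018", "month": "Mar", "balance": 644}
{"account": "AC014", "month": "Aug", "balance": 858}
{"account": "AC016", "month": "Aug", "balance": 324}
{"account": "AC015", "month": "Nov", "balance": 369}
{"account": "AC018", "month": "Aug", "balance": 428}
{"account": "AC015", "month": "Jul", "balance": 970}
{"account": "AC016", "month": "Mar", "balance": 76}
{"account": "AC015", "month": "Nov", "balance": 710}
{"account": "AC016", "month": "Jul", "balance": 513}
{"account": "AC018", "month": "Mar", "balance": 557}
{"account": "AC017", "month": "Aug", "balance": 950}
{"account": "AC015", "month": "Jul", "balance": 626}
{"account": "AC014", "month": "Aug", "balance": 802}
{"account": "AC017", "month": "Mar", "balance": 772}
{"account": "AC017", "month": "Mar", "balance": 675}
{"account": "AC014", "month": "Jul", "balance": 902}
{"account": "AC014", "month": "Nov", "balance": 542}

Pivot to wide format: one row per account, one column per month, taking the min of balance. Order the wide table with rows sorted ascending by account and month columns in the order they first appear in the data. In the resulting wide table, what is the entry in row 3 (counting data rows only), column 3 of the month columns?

With rows sorted ascending by account, row 3 is account=AC016. month columns in first-appearance order: Jul, Aug, Nov, Mar; column 3 is Nov.
Long rows with account=AC016, month=Nov: min(298, 237) = 237.

237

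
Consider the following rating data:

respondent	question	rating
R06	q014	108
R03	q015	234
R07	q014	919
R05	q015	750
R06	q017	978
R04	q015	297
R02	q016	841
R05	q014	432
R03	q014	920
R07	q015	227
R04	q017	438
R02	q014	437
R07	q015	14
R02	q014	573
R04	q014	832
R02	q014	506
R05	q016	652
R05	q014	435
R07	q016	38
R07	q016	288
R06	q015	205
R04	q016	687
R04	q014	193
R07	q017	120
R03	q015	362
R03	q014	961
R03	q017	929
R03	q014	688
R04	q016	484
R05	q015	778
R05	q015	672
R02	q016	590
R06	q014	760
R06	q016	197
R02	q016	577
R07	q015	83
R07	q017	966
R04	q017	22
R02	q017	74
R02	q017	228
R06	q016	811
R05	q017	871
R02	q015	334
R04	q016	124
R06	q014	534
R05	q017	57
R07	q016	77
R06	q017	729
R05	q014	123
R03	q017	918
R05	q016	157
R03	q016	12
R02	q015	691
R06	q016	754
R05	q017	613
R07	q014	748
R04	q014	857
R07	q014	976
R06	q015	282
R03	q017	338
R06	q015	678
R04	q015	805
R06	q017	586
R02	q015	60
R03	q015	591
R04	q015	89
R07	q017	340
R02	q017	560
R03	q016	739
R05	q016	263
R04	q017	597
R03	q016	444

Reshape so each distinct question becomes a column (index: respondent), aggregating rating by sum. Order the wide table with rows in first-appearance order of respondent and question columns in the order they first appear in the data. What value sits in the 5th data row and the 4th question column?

1295

With rows in first-appearance order of respondent, row 5 is respondent=R04. question columns in first-appearance order: q014, q015, q017, q016; column 4 is q016.
Long rows with respondent=R04, question=q016: 687 + 484 + 124 = 1295.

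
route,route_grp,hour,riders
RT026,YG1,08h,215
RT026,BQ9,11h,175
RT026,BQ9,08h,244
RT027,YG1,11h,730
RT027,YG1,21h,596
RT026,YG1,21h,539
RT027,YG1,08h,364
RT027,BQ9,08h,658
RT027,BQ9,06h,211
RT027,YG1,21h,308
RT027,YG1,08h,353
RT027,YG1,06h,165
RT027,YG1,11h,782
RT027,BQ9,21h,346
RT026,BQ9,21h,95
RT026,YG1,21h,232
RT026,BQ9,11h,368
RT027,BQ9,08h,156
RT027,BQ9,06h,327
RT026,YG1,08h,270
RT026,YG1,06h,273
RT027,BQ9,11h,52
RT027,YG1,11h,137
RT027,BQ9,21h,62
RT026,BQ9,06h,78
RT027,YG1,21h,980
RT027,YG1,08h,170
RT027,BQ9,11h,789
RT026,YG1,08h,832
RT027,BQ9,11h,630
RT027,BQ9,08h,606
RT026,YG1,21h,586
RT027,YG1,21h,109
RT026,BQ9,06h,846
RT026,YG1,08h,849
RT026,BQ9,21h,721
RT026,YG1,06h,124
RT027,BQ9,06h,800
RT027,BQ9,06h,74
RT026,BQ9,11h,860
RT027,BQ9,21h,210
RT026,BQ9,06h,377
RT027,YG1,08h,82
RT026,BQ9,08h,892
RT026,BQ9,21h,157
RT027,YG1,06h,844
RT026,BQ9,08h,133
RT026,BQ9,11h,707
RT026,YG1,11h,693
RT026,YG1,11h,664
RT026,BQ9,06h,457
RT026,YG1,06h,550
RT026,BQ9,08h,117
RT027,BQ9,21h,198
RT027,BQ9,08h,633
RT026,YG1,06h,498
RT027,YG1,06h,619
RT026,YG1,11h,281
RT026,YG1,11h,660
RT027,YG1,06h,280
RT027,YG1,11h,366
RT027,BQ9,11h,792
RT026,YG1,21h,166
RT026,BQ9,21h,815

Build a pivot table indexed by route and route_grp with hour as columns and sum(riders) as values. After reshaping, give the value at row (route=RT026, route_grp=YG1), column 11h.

2298

Rows with route=RT026, route_grp=YG1 and hour=11h: riders values are 693, 664, 281, 660.
693 + 664 + 281 + 660 = 2298.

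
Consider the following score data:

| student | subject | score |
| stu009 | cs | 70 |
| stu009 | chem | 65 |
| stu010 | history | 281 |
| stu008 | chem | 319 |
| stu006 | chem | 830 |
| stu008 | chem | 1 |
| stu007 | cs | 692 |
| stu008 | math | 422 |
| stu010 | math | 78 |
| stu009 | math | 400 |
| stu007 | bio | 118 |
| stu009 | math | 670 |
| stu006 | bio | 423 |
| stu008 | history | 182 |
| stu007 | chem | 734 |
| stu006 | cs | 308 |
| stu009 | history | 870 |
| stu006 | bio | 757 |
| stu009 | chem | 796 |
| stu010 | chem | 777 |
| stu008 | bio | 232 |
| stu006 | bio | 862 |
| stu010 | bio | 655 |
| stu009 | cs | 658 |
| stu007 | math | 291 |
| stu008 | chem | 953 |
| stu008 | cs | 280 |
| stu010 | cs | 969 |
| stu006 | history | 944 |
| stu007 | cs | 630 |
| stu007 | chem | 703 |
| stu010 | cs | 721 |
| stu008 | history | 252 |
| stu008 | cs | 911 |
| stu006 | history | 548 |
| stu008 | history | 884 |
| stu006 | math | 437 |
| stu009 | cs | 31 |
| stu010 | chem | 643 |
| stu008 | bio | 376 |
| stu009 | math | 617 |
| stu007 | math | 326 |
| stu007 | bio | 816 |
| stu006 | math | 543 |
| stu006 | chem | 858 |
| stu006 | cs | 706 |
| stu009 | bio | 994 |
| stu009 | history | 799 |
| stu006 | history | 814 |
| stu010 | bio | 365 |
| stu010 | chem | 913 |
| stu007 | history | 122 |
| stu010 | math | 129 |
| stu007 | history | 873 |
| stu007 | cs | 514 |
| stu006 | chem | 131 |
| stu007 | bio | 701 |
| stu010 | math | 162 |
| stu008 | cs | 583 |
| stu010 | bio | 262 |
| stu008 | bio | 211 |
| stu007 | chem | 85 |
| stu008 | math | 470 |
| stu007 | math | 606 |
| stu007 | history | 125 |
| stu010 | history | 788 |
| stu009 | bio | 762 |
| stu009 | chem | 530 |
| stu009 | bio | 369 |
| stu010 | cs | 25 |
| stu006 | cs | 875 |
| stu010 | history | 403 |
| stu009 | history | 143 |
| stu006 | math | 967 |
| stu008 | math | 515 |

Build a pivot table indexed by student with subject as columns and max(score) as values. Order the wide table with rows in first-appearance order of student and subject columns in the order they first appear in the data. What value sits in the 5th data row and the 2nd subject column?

With rows in first-appearance order of student, row 5 is student=stu007. subject columns in first-appearance order: cs, chem, history, math, bio; column 2 is chem.
Long rows with student=stu007, subject=chem: max(734, 703, 85) = 734.

734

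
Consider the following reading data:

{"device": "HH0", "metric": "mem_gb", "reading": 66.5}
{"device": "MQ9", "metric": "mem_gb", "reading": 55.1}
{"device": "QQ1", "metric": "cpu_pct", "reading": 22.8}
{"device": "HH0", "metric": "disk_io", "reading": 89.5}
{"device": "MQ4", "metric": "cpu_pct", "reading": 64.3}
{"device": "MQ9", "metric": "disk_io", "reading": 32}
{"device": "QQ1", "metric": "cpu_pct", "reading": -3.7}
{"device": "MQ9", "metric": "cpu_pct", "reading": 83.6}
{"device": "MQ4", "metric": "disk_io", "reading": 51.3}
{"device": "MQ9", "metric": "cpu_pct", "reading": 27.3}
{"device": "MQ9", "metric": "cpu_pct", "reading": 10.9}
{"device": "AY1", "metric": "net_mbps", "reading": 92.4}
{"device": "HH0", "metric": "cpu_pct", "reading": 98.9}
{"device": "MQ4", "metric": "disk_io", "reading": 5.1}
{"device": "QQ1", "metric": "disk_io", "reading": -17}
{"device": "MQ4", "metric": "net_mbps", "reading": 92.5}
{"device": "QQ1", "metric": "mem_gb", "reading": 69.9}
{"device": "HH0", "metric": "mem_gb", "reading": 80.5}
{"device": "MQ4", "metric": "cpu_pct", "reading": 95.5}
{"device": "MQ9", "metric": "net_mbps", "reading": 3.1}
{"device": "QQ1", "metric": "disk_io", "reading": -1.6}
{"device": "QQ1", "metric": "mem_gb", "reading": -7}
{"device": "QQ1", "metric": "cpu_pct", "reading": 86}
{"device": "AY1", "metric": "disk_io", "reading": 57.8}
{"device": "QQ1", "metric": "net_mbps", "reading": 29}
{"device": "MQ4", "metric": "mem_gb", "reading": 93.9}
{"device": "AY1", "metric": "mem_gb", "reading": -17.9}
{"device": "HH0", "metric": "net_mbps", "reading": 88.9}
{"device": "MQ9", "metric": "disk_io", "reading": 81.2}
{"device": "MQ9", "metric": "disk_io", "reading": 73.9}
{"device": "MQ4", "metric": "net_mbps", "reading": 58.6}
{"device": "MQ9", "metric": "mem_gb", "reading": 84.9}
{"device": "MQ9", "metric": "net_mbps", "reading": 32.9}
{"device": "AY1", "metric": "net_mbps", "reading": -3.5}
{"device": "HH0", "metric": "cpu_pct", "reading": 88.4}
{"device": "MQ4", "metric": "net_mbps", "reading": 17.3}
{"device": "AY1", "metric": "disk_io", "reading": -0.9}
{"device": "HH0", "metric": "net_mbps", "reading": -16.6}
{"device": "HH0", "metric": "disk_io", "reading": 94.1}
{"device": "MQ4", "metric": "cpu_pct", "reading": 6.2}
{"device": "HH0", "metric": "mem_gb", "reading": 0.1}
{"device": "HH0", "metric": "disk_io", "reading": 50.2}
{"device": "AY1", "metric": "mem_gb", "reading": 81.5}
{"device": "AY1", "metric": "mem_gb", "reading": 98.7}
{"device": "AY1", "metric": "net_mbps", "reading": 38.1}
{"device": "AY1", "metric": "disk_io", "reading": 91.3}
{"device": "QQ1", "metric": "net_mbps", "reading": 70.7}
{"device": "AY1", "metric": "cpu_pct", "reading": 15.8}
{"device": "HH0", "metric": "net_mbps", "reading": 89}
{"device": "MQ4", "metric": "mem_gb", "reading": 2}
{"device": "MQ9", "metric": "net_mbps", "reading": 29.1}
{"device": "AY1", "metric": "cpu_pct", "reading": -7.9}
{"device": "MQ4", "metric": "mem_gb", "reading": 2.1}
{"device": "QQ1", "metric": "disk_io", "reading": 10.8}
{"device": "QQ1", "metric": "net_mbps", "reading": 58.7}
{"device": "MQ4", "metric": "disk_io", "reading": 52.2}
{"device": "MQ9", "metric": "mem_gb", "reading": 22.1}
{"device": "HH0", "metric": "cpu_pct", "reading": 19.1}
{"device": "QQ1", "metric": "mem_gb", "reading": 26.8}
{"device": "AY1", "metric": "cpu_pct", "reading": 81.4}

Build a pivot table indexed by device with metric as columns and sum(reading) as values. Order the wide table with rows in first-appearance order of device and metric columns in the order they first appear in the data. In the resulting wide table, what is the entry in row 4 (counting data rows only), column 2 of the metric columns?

With rows in first-appearance order of device, row 4 is device=MQ4. metric columns in first-appearance order: mem_gb, cpu_pct, disk_io, net_mbps; column 2 is cpu_pct.
Long rows with device=MQ4, metric=cpu_pct: 64.3 + 95.5 + 6.2 = 166.

166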